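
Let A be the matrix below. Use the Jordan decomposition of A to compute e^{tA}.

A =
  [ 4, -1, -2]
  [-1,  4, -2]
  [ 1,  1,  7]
e^{tA} =
  [-t*exp(5*t) + exp(5*t), -t*exp(5*t), -2*t*exp(5*t)]
  [-t*exp(5*t), -t*exp(5*t) + exp(5*t), -2*t*exp(5*t)]
  [t*exp(5*t), t*exp(5*t), 2*t*exp(5*t) + exp(5*t)]

Strategy: write A = P · J · P⁻¹ where J is a Jordan canonical form, so e^{tA} = P · e^{tJ} · P⁻¹, and e^{tJ} can be computed block-by-block.

A has Jordan form
J =
  [5, 1, 0]
  [0, 5, 0]
  [0, 0, 5]
(up to reordering of blocks).

Per-block formulas:
  For a 1×1 block at λ = 5: exp(t · [5]) = [e^(5t)].
  For a 2×2 Jordan block J_2(5): exp(t · J_2(5)) = e^(5t)·(I + t·N), where N is the 2×2 nilpotent shift.

After assembling e^{tJ} and conjugating by P, we get:

e^{tA} =
  [-t*exp(5*t) + exp(5*t), -t*exp(5*t), -2*t*exp(5*t)]
  [-t*exp(5*t), -t*exp(5*t) + exp(5*t), -2*t*exp(5*t)]
  [t*exp(5*t), t*exp(5*t), 2*t*exp(5*t) + exp(5*t)]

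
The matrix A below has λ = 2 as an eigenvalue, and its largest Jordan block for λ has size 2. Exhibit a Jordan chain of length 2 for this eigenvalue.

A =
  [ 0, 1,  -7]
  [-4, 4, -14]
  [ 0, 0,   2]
A Jordan chain for λ = 2 of length 2:
v_1 = (-2, -4, 0)ᵀ
v_2 = (1, 0, 0)ᵀ

Let N = A − (2)·I. We want v_2 with N^2 v_2 = 0 but N^1 v_2 ≠ 0; then v_{j-1} := N · v_j for j = 2, …, 2.

Pick v_2 = (1, 0, 0)ᵀ.
Then v_1 = N · v_2 = (-2, -4, 0)ᵀ.

Sanity check: (A − (2)·I) v_1 = (0, 0, 0)ᵀ = 0. ✓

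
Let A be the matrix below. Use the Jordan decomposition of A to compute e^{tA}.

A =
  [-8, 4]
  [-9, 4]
e^{tA} =
  [-6*t*exp(-2*t) + exp(-2*t), 4*t*exp(-2*t)]
  [-9*t*exp(-2*t), 6*t*exp(-2*t) + exp(-2*t)]

Strategy: write A = P · J · P⁻¹ where J is a Jordan canonical form, so e^{tA} = P · e^{tJ} · P⁻¹, and e^{tJ} can be computed block-by-block.

A has Jordan form
J =
  [-2,  1]
  [ 0, -2]
(up to reordering of blocks).

Per-block formulas:
  For a 2×2 Jordan block J_2(-2): exp(t · J_2(-2)) = e^(-2t)·(I + t·N), where N is the 2×2 nilpotent shift.

After assembling e^{tJ} and conjugating by P, we get:

e^{tA} =
  [-6*t*exp(-2*t) + exp(-2*t), 4*t*exp(-2*t)]
  [-9*t*exp(-2*t), 6*t*exp(-2*t) + exp(-2*t)]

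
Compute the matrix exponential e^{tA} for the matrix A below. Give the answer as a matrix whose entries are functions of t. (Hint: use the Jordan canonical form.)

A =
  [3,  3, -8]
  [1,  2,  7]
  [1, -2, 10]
e^{tA} =
  [-t^2*exp(5*t)/2 - 2*t*exp(5*t) + exp(5*t), t^2*exp(5*t)/2 + 3*t*exp(5*t), -3*t^2*exp(5*t)/2 - 8*t*exp(5*t)]
  [t^2*exp(5*t) + t*exp(5*t), -t^2*exp(5*t) - 3*t*exp(5*t) + exp(5*t), 3*t^2*exp(5*t) + 7*t*exp(5*t)]
  [t^2*exp(5*t)/2 + t*exp(5*t), -t^2*exp(5*t)/2 - 2*t*exp(5*t), 3*t^2*exp(5*t)/2 + 5*t*exp(5*t) + exp(5*t)]

Strategy: write A = P · J · P⁻¹ where J is a Jordan canonical form, so e^{tA} = P · e^{tJ} · P⁻¹, and e^{tJ} can be computed block-by-block.

A has Jordan form
J =
  [5, 1, 0]
  [0, 5, 1]
  [0, 0, 5]
(up to reordering of blocks).

Per-block formulas:
  For a 3×3 Jordan block J_3(5): exp(t · J_3(5)) = e^(5t)·(I + t·N + (t^2/2)·N^2), where N is the 3×3 nilpotent shift.

After assembling e^{tJ} and conjugating by P, we get:

e^{tA} =
  [-t^2*exp(5*t)/2 - 2*t*exp(5*t) + exp(5*t), t^2*exp(5*t)/2 + 3*t*exp(5*t), -3*t^2*exp(5*t)/2 - 8*t*exp(5*t)]
  [t^2*exp(5*t) + t*exp(5*t), -t^2*exp(5*t) - 3*t*exp(5*t) + exp(5*t), 3*t^2*exp(5*t) + 7*t*exp(5*t)]
  [t^2*exp(5*t)/2 + t*exp(5*t), -t^2*exp(5*t)/2 - 2*t*exp(5*t), 3*t^2*exp(5*t)/2 + 5*t*exp(5*t) + exp(5*t)]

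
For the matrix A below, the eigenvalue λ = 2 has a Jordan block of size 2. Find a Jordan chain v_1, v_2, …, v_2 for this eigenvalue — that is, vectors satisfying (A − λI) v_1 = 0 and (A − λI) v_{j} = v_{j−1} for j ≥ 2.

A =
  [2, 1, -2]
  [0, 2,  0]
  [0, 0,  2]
A Jordan chain for λ = 2 of length 2:
v_1 = (1, 0, 0)ᵀ
v_2 = (0, 1, 0)ᵀ

Let N = A − (2)·I. We want v_2 with N^2 v_2 = 0 but N^1 v_2 ≠ 0; then v_{j-1} := N · v_j for j = 2, …, 2.

Pick v_2 = (0, 1, 0)ᵀ.
Then v_1 = N · v_2 = (1, 0, 0)ᵀ.

Sanity check: (A − (2)·I) v_1 = (0, 0, 0)ᵀ = 0. ✓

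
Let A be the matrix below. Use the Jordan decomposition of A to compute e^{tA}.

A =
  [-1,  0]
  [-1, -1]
e^{tA} =
  [exp(-t), 0]
  [-t*exp(-t), exp(-t)]

Strategy: write A = P · J · P⁻¹ where J is a Jordan canonical form, so e^{tA} = P · e^{tJ} · P⁻¹, and e^{tJ} can be computed block-by-block.

A has Jordan form
J =
  [-1,  1]
  [ 0, -1]
(up to reordering of blocks).

Per-block formulas:
  For a 2×2 Jordan block J_2(-1): exp(t · J_2(-1)) = e^(-1t)·(I + t·N), where N is the 2×2 nilpotent shift.

After assembling e^{tJ} and conjugating by P, we get:

e^{tA} =
  [exp(-t), 0]
  [-t*exp(-t), exp(-t)]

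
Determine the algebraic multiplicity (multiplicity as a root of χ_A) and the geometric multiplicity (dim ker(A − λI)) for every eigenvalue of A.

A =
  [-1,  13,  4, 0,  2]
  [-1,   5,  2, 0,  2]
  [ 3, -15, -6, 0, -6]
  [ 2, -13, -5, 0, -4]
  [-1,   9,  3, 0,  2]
λ = 0: alg = 5, geom = 2

Step 1 — factor the characteristic polynomial to read off the algebraic multiplicities:
  χ_A(x) = x^5

Step 2 — compute geometric multiplicities via the rank-nullity identity g(λ) = n − rank(A − λI):
  rank(A − (0)·I) = 3, so dim ker(A − (0)·I) = n − 3 = 2

Summary:
  λ = 0: algebraic multiplicity = 5, geometric multiplicity = 2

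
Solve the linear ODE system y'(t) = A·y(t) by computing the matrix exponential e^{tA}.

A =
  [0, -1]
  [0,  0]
e^{tA} =
  [1, -t]
  [0, 1]

Strategy: write A = P · J · P⁻¹ where J is a Jordan canonical form, so e^{tA} = P · e^{tJ} · P⁻¹, and e^{tJ} can be computed block-by-block.

A has Jordan form
J =
  [0, 1]
  [0, 0]
(up to reordering of blocks).

Per-block formulas:
  For a 2×2 Jordan block J_2(0): exp(t · J_2(0)) = e^(0t)·(I + t·N), where N is the 2×2 nilpotent shift.

After assembling e^{tJ} and conjugating by P, we get:

e^{tA} =
  [1, -t]
  [0, 1]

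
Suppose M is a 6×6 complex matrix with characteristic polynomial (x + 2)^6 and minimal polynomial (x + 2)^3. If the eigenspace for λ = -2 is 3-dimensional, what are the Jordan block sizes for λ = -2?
Block sizes for λ = -2: [3, 2, 1]

Step 1 — from the characteristic polynomial, algebraic multiplicity of λ = -2 is 6. From dim ker(M − (-2)·I) = 3, there are exactly 3 Jordan blocks for λ = -2.
Step 2 — from the minimal polynomial, the factor (x + 2)^3 tells us the largest block for λ = -2 has size 3.
Step 3 — with total size 6, 3 blocks, and largest block 3, the block sizes (in nonincreasing order) are [3, 2, 1].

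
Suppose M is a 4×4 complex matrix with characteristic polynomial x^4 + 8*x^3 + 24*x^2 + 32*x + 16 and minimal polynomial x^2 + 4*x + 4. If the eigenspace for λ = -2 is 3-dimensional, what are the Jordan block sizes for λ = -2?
Block sizes for λ = -2: [2, 1, 1]

Step 1 — from the characteristic polynomial, algebraic multiplicity of λ = -2 is 4. From dim ker(M − (-2)·I) = 3, there are exactly 3 Jordan blocks for λ = -2.
Step 2 — from the minimal polynomial, the factor (x + 2)^2 tells us the largest block for λ = -2 has size 2.
Step 3 — with total size 4, 3 blocks, and largest block 2, the block sizes (in nonincreasing order) are [2, 1, 1].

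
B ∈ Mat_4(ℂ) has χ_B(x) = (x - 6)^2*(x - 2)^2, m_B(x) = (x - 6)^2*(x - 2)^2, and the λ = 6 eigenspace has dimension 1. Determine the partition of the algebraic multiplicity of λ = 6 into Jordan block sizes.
Block sizes for λ = 6: [2]

Step 1 — from the characteristic polynomial, algebraic multiplicity of λ = 6 is 2. From dim ker(B − (6)·I) = 1, there are exactly 1 Jordan blocks for λ = 6.
Step 2 — from the minimal polynomial, the factor (x − 6)^2 tells us the largest block for λ = 6 has size 2.
Step 3 — with total size 2, 1 blocks, and largest block 2, the block sizes (in nonincreasing order) are [2].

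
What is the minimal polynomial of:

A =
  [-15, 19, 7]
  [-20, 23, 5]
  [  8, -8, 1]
x^3 - 9*x^2 + 27*x - 27

The characteristic polynomial is χ_A(x) = (x - 3)^3, so the eigenvalues are known. The minimal polynomial is
  m_A(x) = Π_λ (x − λ)^{k_λ}
where k_λ is the size of the *largest* Jordan block for λ (equivalently, the smallest k with (A − λI)^k v = 0 for every generalised eigenvector v of λ).

  λ = 3: largest Jordan block has size 3, contributing (x − 3)^3

So m_A(x) = (x - 3)^3 = x^3 - 9*x^2 + 27*x - 27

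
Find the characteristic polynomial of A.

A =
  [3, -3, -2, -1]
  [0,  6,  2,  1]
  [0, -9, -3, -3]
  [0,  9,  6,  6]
x^4 - 12*x^3 + 54*x^2 - 108*x + 81

Expanding det(x·I − A) (e.g. by cofactor expansion or by noting that A is similar to its Jordan form J, which has the same characteristic polynomial as A) gives
  χ_A(x) = x^4 - 12*x^3 + 54*x^2 - 108*x + 81
which factors as (x - 3)^4. The eigenvalues (with algebraic multiplicities) are λ = 3 with multiplicity 4.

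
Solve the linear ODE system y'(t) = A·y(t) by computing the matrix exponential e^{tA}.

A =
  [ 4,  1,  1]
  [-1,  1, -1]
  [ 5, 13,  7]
e^{tA} =
  [2*t^2*exp(4*t) + exp(4*t), 5*t^2*exp(4*t) + t*exp(4*t), t^2*exp(4*t) + t*exp(4*t)]
  [-t^2*exp(4*t) - t*exp(4*t), -5*t^2*exp(4*t)/2 - 3*t*exp(4*t) + exp(4*t), -t^2*exp(4*t)/2 - t*exp(4*t)]
  [t^2*exp(4*t) + 5*t*exp(4*t), 5*t^2*exp(4*t)/2 + 13*t*exp(4*t), t^2*exp(4*t)/2 + 3*t*exp(4*t) + exp(4*t)]

Strategy: write A = P · J · P⁻¹ where J is a Jordan canonical form, so e^{tA} = P · e^{tJ} · P⁻¹, and e^{tJ} can be computed block-by-block.

A has Jordan form
J =
  [4, 1, 0]
  [0, 4, 1]
  [0, 0, 4]
(up to reordering of blocks).

Per-block formulas:
  For a 3×3 Jordan block J_3(4): exp(t · J_3(4)) = e^(4t)·(I + t·N + (t^2/2)·N^2), where N is the 3×3 nilpotent shift.

After assembling e^{tJ} and conjugating by P, we get:

e^{tA} =
  [2*t^2*exp(4*t) + exp(4*t), 5*t^2*exp(4*t) + t*exp(4*t), t^2*exp(4*t) + t*exp(4*t)]
  [-t^2*exp(4*t) - t*exp(4*t), -5*t^2*exp(4*t)/2 - 3*t*exp(4*t) + exp(4*t), -t^2*exp(4*t)/2 - t*exp(4*t)]
  [t^2*exp(4*t) + 5*t*exp(4*t), 5*t^2*exp(4*t)/2 + 13*t*exp(4*t), t^2*exp(4*t)/2 + 3*t*exp(4*t) + exp(4*t)]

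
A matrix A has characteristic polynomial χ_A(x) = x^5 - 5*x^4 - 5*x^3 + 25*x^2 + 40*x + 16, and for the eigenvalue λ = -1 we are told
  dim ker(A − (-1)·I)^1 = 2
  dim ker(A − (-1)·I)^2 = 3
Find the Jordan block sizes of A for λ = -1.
Block sizes for λ = -1: [2, 1]

From the dimensions of kernels of powers, the number of Jordan blocks of size at least j is d_j − d_{j−1} where d_j = dim ker(N^j) (with d_0 = 0). Computing the differences gives [2, 1].
The number of blocks of size exactly k is (#blocks of size ≥ k) − (#blocks of size ≥ k + 1), so the partition is: 1 block(s) of size 1, 1 block(s) of size 2.
In nonincreasing order the block sizes are [2, 1].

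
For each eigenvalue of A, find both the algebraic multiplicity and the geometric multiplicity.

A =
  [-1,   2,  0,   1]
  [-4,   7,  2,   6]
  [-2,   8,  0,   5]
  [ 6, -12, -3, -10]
λ = -1: alg = 4, geom = 2

Step 1 — factor the characteristic polynomial to read off the algebraic multiplicities:
  χ_A(x) = (x + 1)^4

Step 2 — compute geometric multiplicities via the rank-nullity identity g(λ) = n − rank(A − λI):
  rank(A − (-1)·I) = 2, so dim ker(A − (-1)·I) = n − 2 = 2

Summary:
  λ = -1: algebraic multiplicity = 4, geometric multiplicity = 2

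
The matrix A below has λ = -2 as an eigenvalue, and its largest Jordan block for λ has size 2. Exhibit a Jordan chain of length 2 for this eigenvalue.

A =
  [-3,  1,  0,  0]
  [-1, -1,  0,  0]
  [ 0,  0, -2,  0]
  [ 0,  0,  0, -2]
A Jordan chain for λ = -2 of length 2:
v_1 = (-1, -1, 0, 0)ᵀ
v_2 = (1, 0, 0, 0)ᵀ

Let N = A − (-2)·I. We want v_2 with N^2 v_2 = 0 but N^1 v_2 ≠ 0; then v_{j-1} := N · v_j for j = 2, …, 2.

Pick v_2 = (1, 0, 0, 0)ᵀ.
Then v_1 = N · v_2 = (-1, -1, 0, 0)ᵀ.

Sanity check: (A − (-2)·I) v_1 = (0, 0, 0, 0)ᵀ = 0. ✓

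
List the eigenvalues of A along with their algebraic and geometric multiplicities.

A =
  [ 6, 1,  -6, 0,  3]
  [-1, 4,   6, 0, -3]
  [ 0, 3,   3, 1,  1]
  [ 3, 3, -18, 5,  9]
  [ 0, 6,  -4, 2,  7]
λ = 5: alg = 5, geom = 3

Step 1 — factor the characteristic polynomial to read off the algebraic multiplicities:
  χ_A(x) = (x - 5)^5

Step 2 — compute geometric multiplicities via the rank-nullity identity g(λ) = n − rank(A − λI):
  rank(A − (5)·I) = 2, so dim ker(A − (5)·I) = n − 2 = 3

Summary:
  λ = 5: algebraic multiplicity = 5, geometric multiplicity = 3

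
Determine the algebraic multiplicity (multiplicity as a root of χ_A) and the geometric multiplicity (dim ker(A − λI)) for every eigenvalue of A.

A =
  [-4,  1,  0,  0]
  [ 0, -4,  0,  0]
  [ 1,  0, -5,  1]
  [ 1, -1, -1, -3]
λ = -4: alg = 4, geom = 2

Step 1 — factor the characteristic polynomial to read off the algebraic multiplicities:
  χ_A(x) = (x + 4)^4

Step 2 — compute geometric multiplicities via the rank-nullity identity g(λ) = n − rank(A − λI):
  rank(A − (-4)·I) = 2, so dim ker(A − (-4)·I) = n − 2 = 2

Summary:
  λ = -4: algebraic multiplicity = 4, geometric multiplicity = 2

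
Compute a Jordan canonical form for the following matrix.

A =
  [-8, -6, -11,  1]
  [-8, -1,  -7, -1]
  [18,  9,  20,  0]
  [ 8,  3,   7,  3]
J_1(2) ⊕ J_1(2) ⊕ J_2(5)

The characteristic polynomial is
  det(x·I − A) = x^4 - 14*x^3 + 69*x^2 - 140*x + 100 = (x - 5)^2*(x - 2)^2

Eigenvalues and multiplicities (the geometric multiplicity of λ is n − rank(A − λI), which equals the number of Jordan blocks for λ):
  λ = 2: algebraic multiplicity = 2, geometric multiplicity = 2
  λ = 5: algebraic multiplicity = 2, geometric multiplicity = 1

Determining the block sizes for each eigenvalue:
  λ = 2: gm = am = 2, so every block has size 1 → block sizes [1, 1]
  λ = 5: one block (gm = 1), so the single block has size am = 2 → block sizes [2]

Assembling the blocks gives a Jordan form
J =
  [2, 0, 0, 0]
  [0, 2, 0, 0]
  [0, 0, 5, 1]
  [0, 0, 0, 5]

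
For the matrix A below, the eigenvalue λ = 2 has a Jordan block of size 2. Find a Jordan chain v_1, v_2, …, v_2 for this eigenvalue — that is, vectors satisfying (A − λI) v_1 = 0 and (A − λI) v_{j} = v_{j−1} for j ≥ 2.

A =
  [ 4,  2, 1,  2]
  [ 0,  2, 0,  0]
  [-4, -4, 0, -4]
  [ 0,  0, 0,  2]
A Jordan chain for λ = 2 of length 2:
v_1 = (2, 0, -4, 0)ᵀ
v_2 = (1, 0, 0, 0)ᵀ

Let N = A − (2)·I. We want v_2 with N^2 v_2 = 0 but N^1 v_2 ≠ 0; then v_{j-1} := N · v_j for j = 2, …, 2.

Pick v_2 = (1, 0, 0, 0)ᵀ.
Then v_1 = N · v_2 = (2, 0, -4, 0)ᵀ.

Sanity check: (A − (2)·I) v_1 = (0, 0, 0, 0)ᵀ = 0. ✓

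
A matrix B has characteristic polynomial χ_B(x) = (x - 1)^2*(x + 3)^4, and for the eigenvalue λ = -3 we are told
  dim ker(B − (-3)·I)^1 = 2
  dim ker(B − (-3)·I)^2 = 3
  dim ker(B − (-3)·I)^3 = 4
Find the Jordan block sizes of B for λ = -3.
Block sizes for λ = -3: [3, 1]

From the dimensions of kernels of powers, the number of Jordan blocks of size at least j is d_j − d_{j−1} where d_j = dim ker(N^j) (with d_0 = 0). Computing the differences gives [2, 1, 1].
The number of blocks of size exactly k is (#blocks of size ≥ k) − (#blocks of size ≥ k + 1), so the partition is: 1 block(s) of size 1, 1 block(s) of size 3.
In nonincreasing order the block sizes are [3, 1].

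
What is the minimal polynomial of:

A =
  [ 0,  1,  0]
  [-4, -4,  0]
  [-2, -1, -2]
x^2 + 4*x + 4

The characteristic polynomial is χ_A(x) = (x + 2)^3, so the eigenvalues are known. The minimal polynomial is
  m_A(x) = Π_λ (x − λ)^{k_λ}
where k_λ is the size of the *largest* Jordan block for λ (equivalently, the smallest k with (A − λI)^k v = 0 for every generalised eigenvector v of λ).

  λ = -2: largest Jordan block has size 2, contributing (x + 2)^2

So m_A(x) = (x + 2)^2 = x^2 + 4*x + 4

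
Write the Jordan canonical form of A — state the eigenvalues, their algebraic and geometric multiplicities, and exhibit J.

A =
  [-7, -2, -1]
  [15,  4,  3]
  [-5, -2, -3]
J_2(-2) ⊕ J_1(-2)

The characteristic polynomial is
  det(x·I − A) = x^3 + 6*x^2 + 12*x + 8 = (x + 2)^3

Eigenvalues and multiplicities (the geometric multiplicity of λ is n − rank(A − λI), which equals the number of Jordan blocks for λ):
  λ = -2: algebraic multiplicity = 3, geometric multiplicity = 2

Determining the block sizes for each eigenvalue:
  λ = -2: 2 blocks summing to 3 forces exactly one block of size 2 and the rest size 1 → block sizes [2, 1]

Assembling the blocks gives a Jordan form
J =
  [-2,  1,  0]
  [ 0, -2,  0]
  [ 0,  0, -2]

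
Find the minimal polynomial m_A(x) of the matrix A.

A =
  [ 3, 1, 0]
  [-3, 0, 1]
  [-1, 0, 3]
x^3 - 6*x^2 + 12*x - 8

The characteristic polynomial is χ_A(x) = (x - 2)^3, so the eigenvalues are known. The minimal polynomial is
  m_A(x) = Π_λ (x − λ)^{k_λ}
where k_λ is the size of the *largest* Jordan block for λ (equivalently, the smallest k with (A − λI)^k v = 0 for every generalised eigenvector v of λ).

  λ = 2: largest Jordan block has size 3, contributing (x − 2)^3

So m_A(x) = (x - 2)^3 = x^3 - 6*x^2 + 12*x - 8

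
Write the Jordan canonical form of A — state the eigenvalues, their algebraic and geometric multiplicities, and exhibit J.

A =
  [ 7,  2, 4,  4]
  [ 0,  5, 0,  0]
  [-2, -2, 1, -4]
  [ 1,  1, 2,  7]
J_2(5) ⊕ J_1(5) ⊕ J_1(5)

The characteristic polynomial is
  det(x·I − A) = x^4 - 20*x^3 + 150*x^2 - 500*x + 625 = (x - 5)^4

Eigenvalues and multiplicities (the geometric multiplicity of λ is n − rank(A − λI), which equals the number of Jordan blocks for λ):
  λ = 5: algebraic multiplicity = 4, geometric multiplicity = 3

Determining the block sizes for each eigenvalue:
  λ = 5: 3 blocks summing to 4 forces exactly one block of size 2 and the rest size 1 → block sizes [2, 1, 1]

Assembling the blocks gives a Jordan form
J =
  [5, 1, 0, 0]
  [0, 5, 0, 0]
  [0, 0, 5, 0]
  [0, 0, 0, 5]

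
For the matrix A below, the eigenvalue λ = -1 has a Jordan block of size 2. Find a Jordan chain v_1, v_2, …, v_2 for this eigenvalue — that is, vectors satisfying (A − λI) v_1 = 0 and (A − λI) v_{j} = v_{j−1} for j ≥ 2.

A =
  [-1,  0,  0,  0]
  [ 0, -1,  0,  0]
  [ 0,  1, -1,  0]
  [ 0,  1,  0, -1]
A Jordan chain for λ = -1 of length 2:
v_1 = (0, 0, 1, 1)ᵀ
v_2 = (0, 1, 0, 0)ᵀ

Let N = A − (-1)·I. We want v_2 with N^2 v_2 = 0 but N^1 v_2 ≠ 0; then v_{j-1} := N · v_j for j = 2, …, 2.

Pick v_2 = (0, 1, 0, 0)ᵀ.
Then v_1 = N · v_2 = (0, 0, 1, 1)ᵀ.

Sanity check: (A − (-1)·I) v_1 = (0, 0, 0, 0)ᵀ = 0. ✓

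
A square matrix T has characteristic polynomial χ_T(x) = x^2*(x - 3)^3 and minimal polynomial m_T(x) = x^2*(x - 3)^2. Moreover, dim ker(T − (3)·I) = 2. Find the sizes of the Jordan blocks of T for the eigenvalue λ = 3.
Block sizes for λ = 3: [2, 1]

Step 1 — from the characteristic polynomial, algebraic multiplicity of λ = 3 is 3. From dim ker(T − (3)·I) = 2, there are exactly 2 Jordan blocks for λ = 3.
Step 2 — from the minimal polynomial, the factor (x − 3)^2 tells us the largest block for λ = 3 has size 2.
Step 3 — with total size 3, 2 blocks, and largest block 2, the block sizes (in nonincreasing order) are [2, 1].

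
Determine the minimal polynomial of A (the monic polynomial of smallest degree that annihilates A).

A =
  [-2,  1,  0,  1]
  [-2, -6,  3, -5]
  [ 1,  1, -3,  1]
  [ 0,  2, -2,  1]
x^4 + 10*x^3 + 36*x^2 + 54*x + 27

The characteristic polynomial is χ_A(x) = (x + 1)*(x + 3)^3, so the eigenvalues are known. The minimal polynomial is
  m_A(x) = Π_λ (x − λ)^{k_λ}
where k_λ is the size of the *largest* Jordan block for λ (equivalently, the smallest k with (A − λI)^k v = 0 for every generalised eigenvector v of λ).

  λ = -3: largest Jordan block has size 3, contributing (x + 3)^3
  λ = -1: largest Jordan block has size 1, contributing (x + 1)

So m_A(x) = (x + 1)*(x + 3)^3 = x^4 + 10*x^3 + 36*x^2 + 54*x + 27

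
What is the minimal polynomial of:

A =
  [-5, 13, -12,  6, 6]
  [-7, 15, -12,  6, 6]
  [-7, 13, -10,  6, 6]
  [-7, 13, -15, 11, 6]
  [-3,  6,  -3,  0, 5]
x^3 - 9*x^2 + 24*x - 20

The characteristic polynomial is χ_A(x) = (x - 5)^2*(x - 2)^3, so the eigenvalues are known. The minimal polynomial is
  m_A(x) = Π_λ (x − λ)^{k_λ}
where k_λ is the size of the *largest* Jordan block for λ (equivalently, the smallest k with (A − λI)^k v = 0 for every generalised eigenvector v of λ).

  λ = 2: largest Jordan block has size 2, contributing (x − 2)^2
  λ = 5: largest Jordan block has size 1, contributing (x − 5)

So m_A(x) = (x - 5)*(x - 2)^2 = x^3 - 9*x^2 + 24*x - 20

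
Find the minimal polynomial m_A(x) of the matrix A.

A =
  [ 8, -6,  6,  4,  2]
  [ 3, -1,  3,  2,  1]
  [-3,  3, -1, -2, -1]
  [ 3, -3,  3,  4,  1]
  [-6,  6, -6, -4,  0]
x^2 - 4*x + 4

The characteristic polynomial is χ_A(x) = (x - 2)^5, so the eigenvalues are known. The minimal polynomial is
  m_A(x) = Π_λ (x − λ)^{k_λ}
where k_λ is the size of the *largest* Jordan block for λ (equivalently, the smallest k with (A − λI)^k v = 0 for every generalised eigenvector v of λ).

  λ = 2: largest Jordan block has size 2, contributing (x − 2)^2

So m_A(x) = (x - 2)^2 = x^2 - 4*x + 4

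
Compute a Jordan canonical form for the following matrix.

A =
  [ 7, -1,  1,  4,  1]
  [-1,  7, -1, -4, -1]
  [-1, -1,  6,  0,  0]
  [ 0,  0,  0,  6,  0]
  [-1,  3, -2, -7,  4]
J_3(6) ⊕ J_2(6)

The characteristic polynomial is
  det(x·I − A) = x^5 - 30*x^4 + 360*x^3 - 2160*x^2 + 6480*x - 7776 = (x - 6)^5

Eigenvalues and multiplicities (the geometric multiplicity of λ is n − rank(A − λI), which equals the number of Jordan blocks for λ):
  λ = 6: algebraic multiplicity = 5, geometric multiplicity = 2

Determining the block sizes for each eigenvalue:
  λ = 6: with am = 5 and gm = 2, the partition is not yet determined (e.g. several partitions of 5 into 2 parts exist). Let N = A − (6)·I. Computing rank(N^1) = 3, rank(N^2) = 1, rank(N^3) = 0; the number of blocks of size ≥ j is rank(N^{j−1}) − rank(N^j), giving [2, 2, 1]. So we have 1 block(s) of size 3, 1 block(s) of size 2 → block sizes [3, 2]

Assembling the blocks gives a Jordan form
J =
  [6, 1, 0, 0, 0]
  [0, 6, 1, 0, 0]
  [0, 0, 6, 0, 0]
  [0, 0, 0, 6, 1]
  [0, 0, 0, 0, 6]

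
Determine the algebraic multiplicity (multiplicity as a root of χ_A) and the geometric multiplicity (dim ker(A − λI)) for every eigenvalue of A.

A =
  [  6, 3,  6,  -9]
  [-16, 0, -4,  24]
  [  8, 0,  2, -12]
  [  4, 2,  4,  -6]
λ = 0: alg = 3, geom = 2; λ = 2: alg = 1, geom = 1

Step 1 — factor the characteristic polynomial to read off the algebraic multiplicities:
  χ_A(x) = x^3*(x - 2)

Step 2 — compute geometric multiplicities via the rank-nullity identity g(λ) = n − rank(A − λI):
  rank(A − (0)·I) = 2, so dim ker(A − (0)·I) = n − 2 = 2
  rank(A − (2)·I) = 3, so dim ker(A − (2)·I) = n − 3 = 1

Summary:
  λ = 0: algebraic multiplicity = 3, geometric multiplicity = 2
  λ = 2: algebraic multiplicity = 1, geometric multiplicity = 1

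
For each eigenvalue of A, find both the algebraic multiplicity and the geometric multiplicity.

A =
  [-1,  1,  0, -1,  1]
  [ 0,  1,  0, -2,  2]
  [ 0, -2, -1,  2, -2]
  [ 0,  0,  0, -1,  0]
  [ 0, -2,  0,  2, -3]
λ = -1: alg = 5, geom = 4

Step 1 — factor the characteristic polynomial to read off the algebraic multiplicities:
  χ_A(x) = (x + 1)^5

Step 2 — compute geometric multiplicities via the rank-nullity identity g(λ) = n − rank(A − λI):
  rank(A − (-1)·I) = 1, so dim ker(A − (-1)·I) = n − 1 = 4

Summary:
  λ = -1: algebraic multiplicity = 5, geometric multiplicity = 4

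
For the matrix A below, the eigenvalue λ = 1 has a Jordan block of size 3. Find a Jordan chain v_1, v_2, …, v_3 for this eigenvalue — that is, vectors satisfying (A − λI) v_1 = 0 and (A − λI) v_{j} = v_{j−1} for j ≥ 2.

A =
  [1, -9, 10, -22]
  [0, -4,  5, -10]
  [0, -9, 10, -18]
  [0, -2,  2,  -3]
A Jordan chain for λ = 1 of length 3:
v_1 = (-1, 0, 0, 0)ᵀ
v_2 = (-9, -5, -9, -2)ᵀ
v_3 = (0, 1, 0, 0)ᵀ

Let N = A − (1)·I. We want v_3 with N^3 v_3 = 0 but N^2 v_3 ≠ 0; then v_{j-1} := N · v_j for j = 3, …, 2.

Pick v_3 = (0, 1, 0, 0)ᵀ.
Then v_2 = N · v_3 = (-9, -5, -9, -2)ᵀ.
Then v_1 = N · v_2 = (-1, 0, 0, 0)ᵀ.

Sanity check: (A − (1)·I) v_1 = (0, 0, 0, 0)ᵀ = 0. ✓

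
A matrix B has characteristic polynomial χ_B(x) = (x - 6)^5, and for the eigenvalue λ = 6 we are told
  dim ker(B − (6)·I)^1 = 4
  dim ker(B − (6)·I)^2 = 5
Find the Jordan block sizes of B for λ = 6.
Block sizes for λ = 6: [2, 1, 1, 1]

From the dimensions of kernels of powers, the number of Jordan blocks of size at least j is d_j − d_{j−1} where d_j = dim ker(N^j) (with d_0 = 0). Computing the differences gives [4, 1].
The number of blocks of size exactly k is (#blocks of size ≥ k) − (#blocks of size ≥ k + 1), so the partition is: 3 block(s) of size 1, 1 block(s) of size 2.
In nonincreasing order the block sizes are [2, 1, 1, 1].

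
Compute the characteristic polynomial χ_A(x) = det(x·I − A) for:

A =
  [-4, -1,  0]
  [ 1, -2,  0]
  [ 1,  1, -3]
x^3 + 9*x^2 + 27*x + 27

Expanding det(x·I − A) (e.g. by cofactor expansion or by noting that A is similar to its Jordan form J, which has the same characteristic polynomial as A) gives
  χ_A(x) = x^3 + 9*x^2 + 27*x + 27
which factors as (x + 3)^3. The eigenvalues (with algebraic multiplicities) are λ = -3 with multiplicity 3.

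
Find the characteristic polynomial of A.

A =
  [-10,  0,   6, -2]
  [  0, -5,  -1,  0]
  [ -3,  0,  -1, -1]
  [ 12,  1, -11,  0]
x^4 + 16*x^3 + 96*x^2 + 256*x + 256

Expanding det(x·I − A) (e.g. by cofactor expansion or by noting that A is similar to its Jordan form J, which has the same characteristic polynomial as A) gives
  χ_A(x) = x^4 + 16*x^3 + 96*x^2 + 256*x + 256
which factors as (x + 4)^4. The eigenvalues (with algebraic multiplicities) are λ = -4 with multiplicity 4.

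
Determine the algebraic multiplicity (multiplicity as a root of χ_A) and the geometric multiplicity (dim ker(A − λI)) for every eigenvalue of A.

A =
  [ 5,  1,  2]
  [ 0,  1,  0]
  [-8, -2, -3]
λ = 1: alg = 3, geom = 2

Step 1 — factor the characteristic polynomial to read off the algebraic multiplicities:
  χ_A(x) = (x - 1)^3

Step 2 — compute geometric multiplicities via the rank-nullity identity g(λ) = n − rank(A − λI):
  rank(A − (1)·I) = 1, so dim ker(A − (1)·I) = n − 1 = 2

Summary:
  λ = 1: algebraic multiplicity = 3, geometric multiplicity = 2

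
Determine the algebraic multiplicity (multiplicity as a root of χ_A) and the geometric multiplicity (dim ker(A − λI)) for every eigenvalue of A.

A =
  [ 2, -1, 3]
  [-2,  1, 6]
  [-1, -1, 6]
λ = 3: alg = 3, geom = 2

Step 1 — factor the characteristic polynomial to read off the algebraic multiplicities:
  χ_A(x) = (x - 3)^3

Step 2 — compute geometric multiplicities via the rank-nullity identity g(λ) = n − rank(A − λI):
  rank(A − (3)·I) = 1, so dim ker(A − (3)·I) = n − 1 = 2

Summary:
  λ = 3: algebraic multiplicity = 3, geometric multiplicity = 2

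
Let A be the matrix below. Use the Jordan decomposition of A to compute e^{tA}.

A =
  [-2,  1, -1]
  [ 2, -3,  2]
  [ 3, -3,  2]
e^{tA} =
  [-t*exp(-t) + exp(-t), t*exp(-t), -t*exp(-t)]
  [2*t*exp(-t), -2*t*exp(-t) + exp(-t), 2*t*exp(-t)]
  [3*t*exp(-t), -3*t*exp(-t), 3*t*exp(-t) + exp(-t)]

Strategy: write A = P · J · P⁻¹ where J is a Jordan canonical form, so e^{tA} = P · e^{tJ} · P⁻¹, and e^{tJ} can be computed block-by-block.

A has Jordan form
J =
  [-1,  1,  0]
  [ 0, -1,  0]
  [ 0,  0, -1]
(up to reordering of blocks).

Per-block formulas:
  For a 2×2 Jordan block J_2(-1): exp(t · J_2(-1)) = e^(-1t)·(I + t·N), where N is the 2×2 nilpotent shift.
  For a 1×1 block at λ = -1: exp(t · [-1]) = [e^(-1t)].

After assembling e^{tJ} and conjugating by P, we get:

e^{tA} =
  [-t*exp(-t) + exp(-t), t*exp(-t), -t*exp(-t)]
  [2*t*exp(-t), -2*t*exp(-t) + exp(-t), 2*t*exp(-t)]
  [3*t*exp(-t), -3*t*exp(-t), 3*t*exp(-t) + exp(-t)]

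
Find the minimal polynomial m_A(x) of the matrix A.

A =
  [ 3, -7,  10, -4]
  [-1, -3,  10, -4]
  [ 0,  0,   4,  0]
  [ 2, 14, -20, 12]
x^2 - 8*x + 16

The characteristic polynomial is χ_A(x) = (x - 4)^4, so the eigenvalues are known. The minimal polynomial is
  m_A(x) = Π_λ (x − λ)^{k_λ}
where k_λ is the size of the *largest* Jordan block for λ (equivalently, the smallest k with (A − λI)^k v = 0 for every generalised eigenvector v of λ).

  λ = 4: largest Jordan block has size 2, contributing (x − 4)^2

So m_A(x) = (x - 4)^2 = x^2 - 8*x + 16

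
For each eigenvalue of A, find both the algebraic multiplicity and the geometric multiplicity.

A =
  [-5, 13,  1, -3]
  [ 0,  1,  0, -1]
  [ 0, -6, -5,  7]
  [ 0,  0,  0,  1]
λ = -5: alg = 2, geom = 1; λ = 1: alg = 2, geom = 1

Step 1 — factor the characteristic polynomial to read off the algebraic multiplicities:
  χ_A(x) = (x - 1)^2*(x + 5)^2

Step 2 — compute geometric multiplicities via the rank-nullity identity g(λ) = n − rank(A − λI):
  rank(A − (-5)·I) = 3, so dim ker(A − (-5)·I) = n − 3 = 1
  rank(A − (1)·I) = 3, so dim ker(A − (1)·I) = n − 3 = 1

Summary:
  λ = -5: algebraic multiplicity = 2, geometric multiplicity = 1
  λ = 1: algebraic multiplicity = 2, geometric multiplicity = 1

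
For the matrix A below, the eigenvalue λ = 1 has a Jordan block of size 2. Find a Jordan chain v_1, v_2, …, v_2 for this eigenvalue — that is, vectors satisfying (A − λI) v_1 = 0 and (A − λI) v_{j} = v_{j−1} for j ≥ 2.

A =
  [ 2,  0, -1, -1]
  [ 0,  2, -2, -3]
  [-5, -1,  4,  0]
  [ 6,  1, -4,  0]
A Jordan chain for λ = 1 of length 2:
v_1 = (-1, -1, -2, 1)ᵀ
v_2 = (1, 3, 2, 0)ᵀ

Let N = A − (1)·I. We want v_2 with N^2 v_2 = 0 but N^1 v_2 ≠ 0; then v_{j-1} := N · v_j for j = 2, …, 2.

Pick v_2 = (1, 3, 2, 0)ᵀ.
Then v_1 = N · v_2 = (-1, -1, -2, 1)ᵀ.

Sanity check: (A − (1)·I) v_1 = (0, 0, 0, 0)ᵀ = 0. ✓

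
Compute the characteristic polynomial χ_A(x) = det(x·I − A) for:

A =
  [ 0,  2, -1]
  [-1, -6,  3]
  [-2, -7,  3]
x^3 + 3*x^2 + 3*x + 1

Expanding det(x·I − A) (e.g. by cofactor expansion or by noting that A is similar to its Jordan form J, which has the same characteristic polynomial as A) gives
  χ_A(x) = x^3 + 3*x^2 + 3*x + 1
which factors as (x + 1)^3. The eigenvalues (with algebraic multiplicities) are λ = -1 with multiplicity 3.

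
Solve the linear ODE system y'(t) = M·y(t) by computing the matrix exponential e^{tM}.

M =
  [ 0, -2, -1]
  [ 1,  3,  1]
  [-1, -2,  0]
e^{tM} =
  [-t*exp(t) + exp(t), -2*t*exp(t), -t*exp(t)]
  [t*exp(t), 2*t*exp(t) + exp(t), t*exp(t)]
  [-t*exp(t), -2*t*exp(t), -t*exp(t) + exp(t)]

Strategy: write M = P · J · P⁻¹ where J is a Jordan canonical form, so e^{tM} = P · e^{tJ} · P⁻¹, and e^{tJ} can be computed block-by-block.

M has Jordan form
J =
  [1, 1, 0]
  [0, 1, 0]
  [0, 0, 1]
(up to reordering of blocks).

Per-block formulas:
  For a 2×2 Jordan block J_2(1): exp(t · J_2(1)) = e^(1t)·(I + t·N), where N is the 2×2 nilpotent shift.
  For a 1×1 block at λ = 1: exp(t · [1]) = [e^(1t)].

After assembling e^{tJ} and conjugating by P, we get:

e^{tM} =
  [-t*exp(t) + exp(t), -2*t*exp(t), -t*exp(t)]
  [t*exp(t), 2*t*exp(t) + exp(t), t*exp(t)]
  [-t*exp(t), -2*t*exp(t), -t*exp(t) + exp(t)]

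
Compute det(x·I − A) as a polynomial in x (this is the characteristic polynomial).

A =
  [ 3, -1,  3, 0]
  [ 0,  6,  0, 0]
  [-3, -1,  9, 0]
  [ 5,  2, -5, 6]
x^4 - 24*x^3 + 216*x^2 - 864*x + 1296

Expanding det(x·I − A) (e.g. by cofactor expansion or by noting that A is similar to its Jordan form J, which has the same characteristic polynomial as A) gives
  χ_A(x) = x^4 - 24*x^3 + 216*x^2 - 864*x + 1296
which factors as (x - 6)^4. The eigenvalues (with algebraic multiplicities) are λ = 6 with multiplicity 4.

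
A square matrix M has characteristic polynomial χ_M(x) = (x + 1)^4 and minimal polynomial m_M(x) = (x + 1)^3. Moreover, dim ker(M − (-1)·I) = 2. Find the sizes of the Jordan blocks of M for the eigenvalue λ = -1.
Block sizes for λ = -1: [3, 1]

Step 1 — from the characteristic polynomial, algebraic multiplicity of λ = -1 is 4. From dim ker(M − (-1)·I) = 2, there are exactly 2 Jordan blocks for λ = -1.
Step 2 — from the minimal polynomial, the factor (x + 1)^3 tells us the largest block for λ = -1 has size 3.
Step 3 — with total size 4, 2 blocks, and largest block 3, the block sizes (in nonincreasing order) are [3, 1].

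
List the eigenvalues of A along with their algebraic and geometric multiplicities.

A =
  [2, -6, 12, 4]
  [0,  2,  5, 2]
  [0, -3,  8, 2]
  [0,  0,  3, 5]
λ = 2: alg = 1, geom = 1; λ = 5: alg = 3, geom = 1

Step 1 — factor the characteristic polynomial to read off the algebraic multiplicities:
  χ_A(x) = (x - 5)^3*(x - 2)

Step 2 — compute geometric multiplicities via the rank-nullity identity g(λ) = n − rank(A − λI):
  rank(A − (2)·I) = 3, so dim ker(A − (2)·I) = n − 3 = 1
  rank(A − (5)·I) = 3, so dim ker(A − (5)·I) = n − 3 = 1

Summary:
  λ = 2: algebraic multiplicity = 1, geometric multiplicity = 1
  λ = 5: algebraic multiplicity = 3, geometric multiplicity = 1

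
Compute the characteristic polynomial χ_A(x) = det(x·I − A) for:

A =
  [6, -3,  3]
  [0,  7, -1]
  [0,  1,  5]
x^3 - 18*x^2 + 108*x - 216

Expanding det(x·I − A) (e.g. by cofactor expansion or by noting that A is similar to its Jordan form J, which has the same characteristic polynomial as A) gives
  χ_A(x) = x^3 - 18*x^2 + 108*x - 216
which factors as (x - 6)^3. The eigenvalues (with algebraic multiplicities) are λ = 6 with multiplicity 3.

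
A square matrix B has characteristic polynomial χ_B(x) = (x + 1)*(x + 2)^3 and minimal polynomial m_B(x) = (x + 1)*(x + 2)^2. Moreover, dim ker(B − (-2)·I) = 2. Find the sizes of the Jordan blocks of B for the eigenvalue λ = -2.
Block sizes for λ = -2: [2, 1]

Step 1 — from the characteristic polynomial, algebraic multiplicity of λ = -2 is 3. From dim ker(B − (-2)·I) = 2, there are exactly 2 Jordan blocks for λ = -2.
Step 2 — from the minimal polynomial, the factor (x + 2)^2 tells us the largest block for λ = -2 has size 2.
Step 3 — with total size 3, 2 blocks, and largest block 2, the block sizes (in nonincreasing order) are [2, 1].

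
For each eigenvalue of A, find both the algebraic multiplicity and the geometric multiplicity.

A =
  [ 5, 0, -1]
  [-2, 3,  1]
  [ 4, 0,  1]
λ = 3: alg = 3, geom = 2

Step 1 — factor the characteristic polynomial to read off the algebraic multiplicities:
  χ_A(x) = (x - 3)^3

Step 2 — compute geometric multiplicities via the rank-nullity identity g(λ) = n − rank(A − λI):
  rank(A − (3)·I) = 1, so dim ker(A − (3)·I) = n − 1 = 2

Summary:
  λ = 3: algebraic multiplicity = 3, geometric multiplicity = 2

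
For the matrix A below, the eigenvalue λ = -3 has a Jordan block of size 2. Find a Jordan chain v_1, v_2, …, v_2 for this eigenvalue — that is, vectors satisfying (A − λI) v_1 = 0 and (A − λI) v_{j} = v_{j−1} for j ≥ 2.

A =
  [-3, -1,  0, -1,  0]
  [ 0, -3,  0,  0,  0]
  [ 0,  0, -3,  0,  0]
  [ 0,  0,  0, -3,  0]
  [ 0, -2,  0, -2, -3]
A Jordan chain for λ = -3 of length 2:
v_1 = (-1, 0, 0, 0, -2)ᵀ
v_2 = (0, 1, 0, 0, 0)ᵀ

Let N = A − (-3)·I. We want v_2 with N^2 v_2 = 0 but N^1 v_2 ≠ 0; then v_{j-1} := N · v_j for j = 2, …, 2.

Pick v_2 = (0, 1, 0, 0, 0)ᵀ.
Then v_1 = N · v_2 = (-1, 0, 0, 0, -2)ᵀ.

Sanity check: (A − (-3)·I) v_1 = (0, 0, 0, 0, 0)ᵀ = 0. ✓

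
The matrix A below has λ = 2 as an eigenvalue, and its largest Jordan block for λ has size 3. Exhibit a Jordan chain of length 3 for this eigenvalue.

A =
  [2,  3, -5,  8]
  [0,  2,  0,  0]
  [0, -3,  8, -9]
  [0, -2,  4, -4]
A Jordan chain for λ = 2 of length 3:
v_1 = (-1, 0, 0, 0)ᵀ
v_2 = (3, 0, -3, -2)ᵀ
v_3 = (0, 1, 0, 0)ᵀ

Let N = A − (2)·I. We want v_3 with N^3 v_3 = 0 but N^2 v_3 ≠ 0; then v_{j-1} := N · v_j for j = 3, …, 2.

Pick v_3 = (0, 1, 0, 0)ᵀ.
Then v_2 = N · v_3 = (3, 0, -3, -2)ᵀ.
Then v_1 = N · v_2 = (-1, 0, 0, 0)ᵀ.

Sanity check: (A − (2)·I) v_1 = (0, 0, 0, 0)ᵀ = 0. ✓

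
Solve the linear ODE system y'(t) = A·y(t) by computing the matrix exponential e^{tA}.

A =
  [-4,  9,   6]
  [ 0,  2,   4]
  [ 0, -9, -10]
e^{tA} =
  [exp(-4*t), 9*t*exp(-4*t), 6*t*exp(-4*t)]
  [0, 6*t*exp(-4*t) + exp(-4*t), 4*t*exp(-4*t)]
  [0, -9*t*exp(-4*t), -6*t*exp(-4*t) + exp(-4*t)]

Strategy: write A = P · J · P⁻¹ where J is a Jordan canonical form, so e^{tA} = P · e^{tJ} · P⁻¹, and e^{tJ} can be computed block-by-block.

A has Jordan form
J =
  [-4,  1,  0]
  [ 0, -4,  0]
  [ 0,  0, -4]
(up to reordering of blocks).

Per-block formulas:
  For a 1×1 block at λ = -4: exp(t · [-4]) = [e^(-4t)].
  For a 2×2 Jordan block J_2(-4): exp(t · J_2(-4)) = e^(-4t)·(I + t·N), where N is the 2×2 nilpotent shift.

After assembling e^{tJ} and conjugating by P, we get:

e^{tA} =
  [exp(-4*t), 9*t*exp(-4*t), 6*t*exp(-4*t)]
  [0, 6*t*exp(-4*t) + exp(-4*t), 4*t*exp(-4*t)]
  [0, -9*t*exp(-4*t), -6*t*exp(-4*t) + exp(-4*t)]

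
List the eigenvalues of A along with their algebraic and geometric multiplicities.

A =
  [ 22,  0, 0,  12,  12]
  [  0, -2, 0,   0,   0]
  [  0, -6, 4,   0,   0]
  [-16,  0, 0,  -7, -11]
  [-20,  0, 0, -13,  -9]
λ = -2: alg = 2, geom = 2; λ = 4: alg = 3, geom = 2

Step 1 — factor the characteristic polynomial to read off the algebraic multiplicities:
  χ_A(x) = (x - 4)^3*(x + 2)^2

Step 2 — compute geometric multiplicities via the rank-nullity identity g(λ) = n − rank(A − λI):
  rank(A − (-2)·I) = 3, so dim ker(A − (-2)·I) = n − 3 = 2
  rank(A − (4)·I) = 3, so dim ker(A − (4)·I) = n − 3 = 2

Summary:
  λ = -2: algebraic multiplicity = 2, geometric multiplicity = 2
  λ = 4: algebraic multiplicity = 3, geometric multiplicity = 2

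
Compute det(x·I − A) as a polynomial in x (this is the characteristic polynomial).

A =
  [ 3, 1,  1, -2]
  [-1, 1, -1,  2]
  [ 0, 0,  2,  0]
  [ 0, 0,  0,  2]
x^4 - 8*x^3 + 24*x^2 - 32*x + 16

Expanding det(x·I − A) (e.g. by cofactor expansion or by noting that A is similar to its Jordan form J, which has the same characteristic polynomial as A) gives
  χ_A(x) = x^4 - 8*x^3 + 24*x^2 - 32*x + 16
which factors as (x - 2)^4. The eigenvalues (with algebraic multiplicities) are λ = 2 with multiplicity 4.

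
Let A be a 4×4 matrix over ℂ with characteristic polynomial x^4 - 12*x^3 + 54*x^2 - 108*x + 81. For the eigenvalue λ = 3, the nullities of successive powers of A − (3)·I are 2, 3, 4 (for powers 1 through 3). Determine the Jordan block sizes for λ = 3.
Block sizes for λ = 3: [3, 1]

From the dimensions of kernels of powers, the number of Jordan blocks of size at least j is d_j − d_{j−1} where d_j = dim ker(N^j) (with d_0 = 0). Computing the differences gives [2, 1, 1].
The number of blocks of size exactly k is (#blocks of size ≥ k) − (#blocks of size ≥ k + 1), so the partition is: 1 block(s) of size 1, 1 block(s) of size 3.
In nonincreasing order the block sizes are [3, 1].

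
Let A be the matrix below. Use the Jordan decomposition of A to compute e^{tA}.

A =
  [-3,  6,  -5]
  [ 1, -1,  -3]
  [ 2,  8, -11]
e^{tA} =
  [2*t*exp(-5*t) + exp(-5*t), -2*t^2*exp(-5*t) + 6*t*exp(-5*t), t^2*exp(-5*t) - 5*t*exp(-5*t)]
  [t*exp(-5*t), -t^2*exp(-5*t) + 4*t*exp(-5*t) + exp(-5*t), t^2*exp(-5*t)/2 - 3*t*exp(-5*t)]
  [2*t*exp(-5*t), -2*t^2*exp(-5*t) + 8*t*exp(-5*t), t^2*exp(-5*t) - 6*t*exp(-5*t) + exp(-5*t)]

Strategy: write A = P · J · P⁻¹ where J is a Jordan canonical form, so e^{tA} = P · e^{tJ} · P⁻¹, and e^{tJ} can be computed block-by-block.

A has Jordan form
J =
  [-5,  1,  0]
  [ 0, -5,  1]
  [ 0,  0, -5]
(up to reordering of blocks).

Per-block formulas:
  For a 3×3 Jordan block J_3(-5): exp(t · J_3(-5)) = e^(-5t)·(I + t·N + (t^2/2)·N^2), where N is the 3×3 nilpotent shift.

After assembling e^{tJ} and conjugating by P, we get:

e^{tA} =
  [2*t*exp(-5*t) + exp(-5*t), -2*t^2*exp(-5*t) + 6*t*exp(-5*t), t^2*exp(-5*t) - 5*t*exp(-5*t)]
  [t*exp(-5*t), -t^2*exp(-5*t) + 4*t*exp(-5*t) + exp(-5*t), t^2*exp(-5*t)/2 - 3*t*exp(-5*t)]
  [2*t*exp(-5*t), -2*t^2*exp(-5*t) + 8*t*exp(-5*t), t^2*exp(-5*t) - 6*t*exp(-5*t) + exp(-5*t)]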